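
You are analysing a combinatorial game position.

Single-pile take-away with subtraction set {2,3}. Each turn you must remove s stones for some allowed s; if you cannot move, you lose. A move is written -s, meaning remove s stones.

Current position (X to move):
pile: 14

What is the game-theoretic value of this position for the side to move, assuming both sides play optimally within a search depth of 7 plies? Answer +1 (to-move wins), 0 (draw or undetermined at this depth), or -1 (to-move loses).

value(14, X) = +1

ply 1, X at 14 | -2=-1→12; -3=+1→11*
ply 2, O at 11 | -2=-1→9*; -3=-1→8
ply 3, X at 9 | -2=-1→7; -3=+1→6*
ply 4, O at 6 | -2=-1→4*; -3=-1→3
ply 5, X at 4 | -2=-1→2; -3=+1→1*
ply 6: 1 is terminal -1 (O); from 14 depth 7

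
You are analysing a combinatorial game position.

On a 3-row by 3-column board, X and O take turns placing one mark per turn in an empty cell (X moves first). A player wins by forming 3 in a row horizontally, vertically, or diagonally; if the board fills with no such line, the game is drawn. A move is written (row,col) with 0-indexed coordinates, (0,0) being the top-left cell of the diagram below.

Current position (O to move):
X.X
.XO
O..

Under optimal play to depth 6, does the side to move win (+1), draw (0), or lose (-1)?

value(X.X/.XO/O.., O) = -1

[X.X/.XO/O..] O move#1: (0,1):-1/XOX/.XO/O..*, (1,0):-1/X.X/OXO/O.., (2,1):-1/X.X/.XO/OO., (2,2):-1/X.X/.XO/O.O
[XOX/.XO/O..] X move#2: (1,0):+0/XOX/XXO/O.., (2,1):+0/XOX/.XO/OX., (2,2):+1/XOX/.XO/O.X*
[XOX/.XO/O.X] end (terminal -1, O#3); searched X.X/.XO/O.. to 6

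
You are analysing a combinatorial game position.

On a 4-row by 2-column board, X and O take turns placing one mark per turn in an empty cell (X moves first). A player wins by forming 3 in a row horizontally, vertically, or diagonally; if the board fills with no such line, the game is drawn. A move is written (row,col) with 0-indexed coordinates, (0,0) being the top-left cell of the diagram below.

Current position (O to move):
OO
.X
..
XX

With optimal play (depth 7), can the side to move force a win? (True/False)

O winning at [OO/.X/../XX]: False

ply 1, O at OO/.X/../XX | (1,0)=-1→OO/OX/../XX; (2,0)=-1→OO/.X/O./XX; (2,1)=+0→OO/.X/.O/XX*
ply 2, X at OO/.X/.O/XX | (1,0)=+0→OO/XX/.O/XX*; (2,0)=+0→OO/.X/XO/XX
ply 3, O at OO/XX/.O/XX | (2,0)=+0→OO/XX/OO/XX*
ply 4: OO/XX/OO/XX is terminal +0 (X); from OO/.X/../XX depth 7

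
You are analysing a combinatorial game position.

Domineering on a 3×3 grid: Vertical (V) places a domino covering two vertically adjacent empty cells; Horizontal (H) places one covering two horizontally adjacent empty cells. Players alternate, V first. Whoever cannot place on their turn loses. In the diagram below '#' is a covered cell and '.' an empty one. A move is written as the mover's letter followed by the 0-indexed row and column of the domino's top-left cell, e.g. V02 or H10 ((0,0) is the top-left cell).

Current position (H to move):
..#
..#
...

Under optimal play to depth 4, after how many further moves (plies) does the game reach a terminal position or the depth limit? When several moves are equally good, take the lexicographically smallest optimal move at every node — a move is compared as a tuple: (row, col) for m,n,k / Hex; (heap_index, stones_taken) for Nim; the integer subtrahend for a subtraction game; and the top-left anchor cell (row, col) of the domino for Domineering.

ply 1, H at ..#/..#/... | H00=-1→###/..#/...; H10=+1→..#/###/...*; H20=-1→..#/..#/##.; H21=-1→..#/..#/.##
ply 2: ..#/###/... is terminal -1 (V); from ..#/..#/... depth 4

PV length from [..#/..#/...]: 1 ply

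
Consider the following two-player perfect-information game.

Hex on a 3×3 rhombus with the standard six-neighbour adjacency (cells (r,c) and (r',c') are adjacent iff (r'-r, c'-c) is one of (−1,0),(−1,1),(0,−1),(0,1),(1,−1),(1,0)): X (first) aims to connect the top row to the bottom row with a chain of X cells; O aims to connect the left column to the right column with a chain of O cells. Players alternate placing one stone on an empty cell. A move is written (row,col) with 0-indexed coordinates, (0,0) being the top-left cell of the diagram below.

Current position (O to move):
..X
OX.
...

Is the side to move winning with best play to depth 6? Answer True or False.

ply 1, O at ..X/OX./... | (0,0)=-1→O.X/OX./...*; (0,1)=-1→.OX/OX./...; (1,2)=-1→..X/OXO/...; (2,0)=-1→..X/OX./O..; (2,1)=-1→..X/OX./.O.; (2,2)=-1→..X/OX./..O
ply 2, X at O.X/OX./... | (0,1)=+1→OXX/OX./...*; (1,2)=+1→O.X/OXX/...; (2,0)=+1→O.X/OX./X..; (2,1)=+1→O.X/OX./.X.; (2,2)=+1→O.X/OX./..X
ply 3, O at OXX/OX./... | (1,2)=-1→OXX/OXO/...*; (2,0)=-1→OXX/OX./O..; (2,1)=-1→OXX/OX./.O.; (2,2)=-1→OXX/OX./..O
ply 4, X at OXX/OXO/... | (2,0)=+1→OXX/OXO/X..*; (2,1)=+1→OXX/OXO/.X.; (2,2)=+1→OXX/OXO/..X
ply 5: OXX/OXO/X.. is terminal -1 (O); from ..X/OX./... depth 6

O winning at [..X/OX./...]: False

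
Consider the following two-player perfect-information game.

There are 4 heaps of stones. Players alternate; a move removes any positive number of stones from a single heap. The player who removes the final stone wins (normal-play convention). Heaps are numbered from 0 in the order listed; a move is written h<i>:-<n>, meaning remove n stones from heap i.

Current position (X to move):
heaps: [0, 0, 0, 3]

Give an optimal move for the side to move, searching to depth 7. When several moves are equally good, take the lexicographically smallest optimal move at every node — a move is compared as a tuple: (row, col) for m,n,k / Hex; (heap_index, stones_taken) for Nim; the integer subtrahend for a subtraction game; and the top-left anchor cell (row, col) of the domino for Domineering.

ply 1, X at (0,0,0,3) | h3:-1=-1→(0,0,0,2); h3:-2=-1→(0,0,0,1); h3:-3=+1→(0,0,0,0)*
ply 2: (0,0,0,0) is terminal -1 (O); from (0,0,0,3) depth 7

X's best at [(0,0,0,3)]: h3:-3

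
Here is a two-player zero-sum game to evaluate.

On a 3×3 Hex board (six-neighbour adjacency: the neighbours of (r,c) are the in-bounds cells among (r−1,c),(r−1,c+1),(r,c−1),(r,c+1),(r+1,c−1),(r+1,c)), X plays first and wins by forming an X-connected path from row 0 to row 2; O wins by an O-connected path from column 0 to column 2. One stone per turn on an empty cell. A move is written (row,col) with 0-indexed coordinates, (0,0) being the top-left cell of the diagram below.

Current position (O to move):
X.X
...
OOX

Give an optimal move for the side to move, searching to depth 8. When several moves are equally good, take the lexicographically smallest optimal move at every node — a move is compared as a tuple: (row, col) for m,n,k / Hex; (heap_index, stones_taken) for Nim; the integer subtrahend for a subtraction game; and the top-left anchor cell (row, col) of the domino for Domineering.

p1 O@[X.X/.../OOX]: (0,1)[XOX/.../OOX]-1 (1,0)[X.X/O../OOX]-1 (1,1)[X.X/.O./OOX]-1 (1,2)[X.X/..O/OOX]+1*
p2 X@[X.X/..O/OOX] terminal -1; root [X.X/.../OOX] d8

O's best at [X.X/.../OOX]: (1,2)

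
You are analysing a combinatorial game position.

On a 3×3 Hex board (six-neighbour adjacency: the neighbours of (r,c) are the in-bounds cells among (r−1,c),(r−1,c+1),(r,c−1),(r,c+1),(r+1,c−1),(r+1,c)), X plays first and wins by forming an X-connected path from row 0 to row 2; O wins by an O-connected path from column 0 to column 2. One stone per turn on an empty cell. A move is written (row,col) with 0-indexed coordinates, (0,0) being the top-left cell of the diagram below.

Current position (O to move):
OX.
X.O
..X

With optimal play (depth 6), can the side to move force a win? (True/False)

p1 O@[OX./X.O/..X]: (0,2)[OXO/X.O/..X]-1 (1,1)[OX./XOO/..X]-1 (2,0)[OX./X.O/O.X]+1* (2,1)[OX./X.O/.OX]-1
p2 X@[OX./X.O/O.X]: (0,2)[OXX/X.O/O.X]-1* (1,1)[OX./XXO/O.X]-1 (2,1)[OX./X.O/OXX]-1
p3 O@[OXX/X.O/O.X]: (1,1)[OXX/XOO/O.X]+1* (2,1)[OXX/X.O/OOX]+1
p4 X@[OXX/XOO/O.X] terminal -1; root [OX./X.O/..X] d6

O winning at [OX./X.O/..X]: True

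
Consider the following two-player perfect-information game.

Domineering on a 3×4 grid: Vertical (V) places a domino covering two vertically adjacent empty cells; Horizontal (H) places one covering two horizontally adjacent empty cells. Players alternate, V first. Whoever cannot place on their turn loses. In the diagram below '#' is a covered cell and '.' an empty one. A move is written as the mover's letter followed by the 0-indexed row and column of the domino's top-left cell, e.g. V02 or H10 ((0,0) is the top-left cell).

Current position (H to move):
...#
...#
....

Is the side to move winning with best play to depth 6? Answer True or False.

H winning at [...#/...#/....]: True

ply 1, H at ...#/...#/.... | H00=-1→##.#/...#/....; H01=-1→.###/...#/....; H10=+1→...#/##.#/....*; H11=+1→...#/.###/....; H20=-1→...#/...#/##..; H21=-1→...#/...#/.##.; H22=-1→...#/...#/..##
ply 2, V at ...#/##.#/.... | V02=-1→..##/####/....*; V12=-1→...#/####/..#.
ply 3, H at ..##/####/.... | H00=+1→####/####/....*; H20=+1→..##/####/##..; H21=+1→..##/####/.##.; H22=+1→..##/####/..##
ply 4: ####/####/.... is terminal -1 (V); from ...#/...#/.... depth 6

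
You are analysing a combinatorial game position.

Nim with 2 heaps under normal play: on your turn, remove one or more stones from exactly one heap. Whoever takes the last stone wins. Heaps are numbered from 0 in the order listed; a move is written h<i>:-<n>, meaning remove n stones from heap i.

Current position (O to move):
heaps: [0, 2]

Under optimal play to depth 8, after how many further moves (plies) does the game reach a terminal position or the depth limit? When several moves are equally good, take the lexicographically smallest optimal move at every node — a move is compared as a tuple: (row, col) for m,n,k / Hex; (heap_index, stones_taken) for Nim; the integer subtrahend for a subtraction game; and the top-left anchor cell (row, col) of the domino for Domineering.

PV length from [(0,2)]: 1 ply

[(0,2)] O move#1: h1:-1:-1/(0,1), h1:-2:+1/(0,0)*
[(0,0)] end (terminal -1, X#2); searched (0,2) to 8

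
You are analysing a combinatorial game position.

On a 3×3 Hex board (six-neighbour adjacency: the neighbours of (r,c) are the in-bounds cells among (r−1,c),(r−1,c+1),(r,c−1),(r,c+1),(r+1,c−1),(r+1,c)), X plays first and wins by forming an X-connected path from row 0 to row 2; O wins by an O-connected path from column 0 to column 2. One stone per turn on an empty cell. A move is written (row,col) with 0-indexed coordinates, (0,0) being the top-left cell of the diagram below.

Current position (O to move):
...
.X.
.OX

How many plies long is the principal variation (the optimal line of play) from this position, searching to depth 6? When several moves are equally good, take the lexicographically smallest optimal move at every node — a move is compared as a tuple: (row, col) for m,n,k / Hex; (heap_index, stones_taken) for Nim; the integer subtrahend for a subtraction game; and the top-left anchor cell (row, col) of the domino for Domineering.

[.../.X./.OX] O move#1: (0,0):-1/O../.X./.OX*, (0,1):-1/.O./.X./.OX, (0,2):-1/..O/.X./.OX, (1,0):-1/.../OX./.OX, (1,2):-1/.../.XO/.OX, (2,0):-1/.../.X./OOX
[O../.X./.OX] X move#2: (0,1):+1/OX./.X./.OX*, (0,2):+1/O.X/.X./.OX, (1,0):+1/O../XX./.OX, (1,2):+1/O../.XX/.OX, (2,0):+1/O../.X./XOX
[OX./.X./.OX] O move#3: (0,2):-1/OXO/.X./.OX*, (1,0):-1/OX./OX./.OX, (1,2):-1/OX./.XO/.OX, (2,0):-1/OX./.X./OOX
[OXO/.X./.OX] X move#4: (1,0):+1/OXO/XX./.OX*, (1,2):+1/OXO/.XX/.OX, (2,0):+1/OXO/.X./XOX
[OXO/XX./.OX] O move#5: (1,2):-1/OXO/XXO/.OX*, (2,0):-1/OXO/XX./OOX
[OXO/XXO/.OX] X move#6: (2,0):+1/OXO/XXO/XOX*
[OXO/XXO/XOX] end (terminal -1, O#7); searched .../.X./.OX to 6

PV length from [.../.X./.OX]: 6 plies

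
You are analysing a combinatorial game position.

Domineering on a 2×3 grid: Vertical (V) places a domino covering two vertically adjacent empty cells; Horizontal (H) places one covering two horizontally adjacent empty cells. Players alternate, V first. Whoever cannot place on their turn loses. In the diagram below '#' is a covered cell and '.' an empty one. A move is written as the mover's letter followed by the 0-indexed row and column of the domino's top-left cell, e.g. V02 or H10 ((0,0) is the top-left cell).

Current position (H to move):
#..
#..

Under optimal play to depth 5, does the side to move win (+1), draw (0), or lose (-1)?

value(#../#.., H) = +1

p1 H@[#../#..]: H01[###/#..]+1* H11[#../###]+1
p2 V@[###/#..] terminal -1; root [#../#..] d5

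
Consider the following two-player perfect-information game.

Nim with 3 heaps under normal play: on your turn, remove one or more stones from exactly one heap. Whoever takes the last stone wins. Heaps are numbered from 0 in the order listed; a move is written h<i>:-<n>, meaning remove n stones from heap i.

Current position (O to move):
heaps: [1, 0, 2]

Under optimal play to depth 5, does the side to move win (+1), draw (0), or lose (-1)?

[(1,0,2)] O move#1: h0:-1:-1/(0,0,2), h2:-1:+1/(1,0,1)*, h2:-2:-1/(1,0,0)
[(1,0,1)] X move#2: h0:-1:-1/(0,0,1)*, h2:-1:-1/(1,0,0)
[(0,0,1)] O move#3: h2:-1:+1/(0,0,0)*
[(0,0,0)] end (terminal -1, X#4); searched (1,0,2) to 5

value((1,0,2), O) = +1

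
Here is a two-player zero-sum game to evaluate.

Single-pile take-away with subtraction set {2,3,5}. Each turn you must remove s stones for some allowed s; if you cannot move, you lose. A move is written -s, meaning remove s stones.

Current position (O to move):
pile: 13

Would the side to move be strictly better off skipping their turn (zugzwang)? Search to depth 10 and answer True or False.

zugzwang(13, O) = False

[13] O move#1: -2:-1/11, -3:-1/10, -5:+1/8*
[8] X move#2: -2:-1/6*, -3:-1/5, -5:-1/3
[6] O move#3: -2:-1/4, -3:-1/3, -5:+1/1*
[1] end (terminal -1, X#4); searched 13 to 10
if O skipped the turn, X would face:
~ [13] X move#1: -2:-1/11, -3:-1/10, -5:+1/8*
~ [8] O move#2: -2:-1/6*, -3:-1/5, -5:-1/3
~ [6] X move#3: -2:-1/4, -3:-1/3, -5:+1/1*
~ [1] end (terminal -1, O#4); searched 13 to 10
compare (O): move=+1 vs pass=-1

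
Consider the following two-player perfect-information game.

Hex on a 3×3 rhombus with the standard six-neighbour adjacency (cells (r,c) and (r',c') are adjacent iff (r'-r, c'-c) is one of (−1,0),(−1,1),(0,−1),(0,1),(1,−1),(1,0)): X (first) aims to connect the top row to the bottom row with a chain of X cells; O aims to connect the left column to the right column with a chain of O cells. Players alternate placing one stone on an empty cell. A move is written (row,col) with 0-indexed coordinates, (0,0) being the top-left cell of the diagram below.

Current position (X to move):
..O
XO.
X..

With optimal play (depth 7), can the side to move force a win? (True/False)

X winning at [..O/XO./X..]: True

[..O/XO./X..] X move#1: (0,0):+1/X.O/XO./X..*, (0,1):+1/.XO/XO./X.., (1,2):+1/..O/XOX/X.., (2,1):+1/..O/XO./XX., (2,2):+1/..O/XO./X.X
[X.O/XO./X..] end (terminal -1, O#2); searched ..O/XO./X.. to 7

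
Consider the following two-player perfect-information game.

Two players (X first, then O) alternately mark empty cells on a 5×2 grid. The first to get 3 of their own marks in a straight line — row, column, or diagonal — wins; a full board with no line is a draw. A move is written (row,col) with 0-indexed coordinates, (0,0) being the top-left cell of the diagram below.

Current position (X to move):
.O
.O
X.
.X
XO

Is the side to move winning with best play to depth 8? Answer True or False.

[.O/.O/X./.X/XO] X move#1: (0,0):-1/XO/.O/X./.X/XO, (1,0):-1/.O/XO/X./.X/XO, (2,1):+0/.O/.O/XX/.X/XO, (3,0):+1/.O/.O/X./XX/XO*
[.O/.O/X./XX/XO] end (terminal -1, O#2); searched .O/.O/X./.X/XO to 8

X winning at [.O/.O/X./.X/XO]: True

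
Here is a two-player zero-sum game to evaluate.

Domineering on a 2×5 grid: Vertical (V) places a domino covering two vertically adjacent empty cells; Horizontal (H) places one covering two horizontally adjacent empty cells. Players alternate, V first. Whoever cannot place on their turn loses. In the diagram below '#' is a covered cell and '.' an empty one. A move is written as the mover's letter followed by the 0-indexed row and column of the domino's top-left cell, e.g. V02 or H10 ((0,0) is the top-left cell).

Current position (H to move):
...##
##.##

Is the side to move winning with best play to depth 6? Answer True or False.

H winning at [...##/##.##]: True

p1 H@[...##/##.##]: H00[##.##/##.##]-1 H01[.####/##.##]+1*
p2 V@[.####/##.##] terminal -1; root [...##/##.##] d6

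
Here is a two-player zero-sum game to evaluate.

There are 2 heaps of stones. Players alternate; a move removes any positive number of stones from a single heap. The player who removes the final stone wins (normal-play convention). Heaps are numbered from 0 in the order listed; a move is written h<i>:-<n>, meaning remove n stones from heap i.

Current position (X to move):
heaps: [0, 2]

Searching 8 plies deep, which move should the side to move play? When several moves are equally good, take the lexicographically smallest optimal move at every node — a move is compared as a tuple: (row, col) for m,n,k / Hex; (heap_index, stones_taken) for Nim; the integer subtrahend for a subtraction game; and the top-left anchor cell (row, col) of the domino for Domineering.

X's best at [(0,2)]: h1:-2

[(0,2)] X move#1: h1:-1:-1/(0,1), h1:-2:+1/(0,0)*
[(0,0)] end (terminal -1, O#2); searched (0,2) to 8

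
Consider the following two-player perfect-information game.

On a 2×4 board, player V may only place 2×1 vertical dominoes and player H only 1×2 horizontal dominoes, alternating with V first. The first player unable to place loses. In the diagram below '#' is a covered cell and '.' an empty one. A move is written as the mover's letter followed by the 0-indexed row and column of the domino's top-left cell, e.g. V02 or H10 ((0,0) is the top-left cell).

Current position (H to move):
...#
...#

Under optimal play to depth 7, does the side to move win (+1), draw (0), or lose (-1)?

value(...#/...#, H) = +1

p1 H@[...#/...#]: H00[##.#/...#]+1* H01[.###/...#]+1 H10[...#/##.#]+1 H11[...#/.###]+1
p2 V@[##.#/...#]: V02[####/..##]-1*
p3 H@[####/..##]: H10[####/####]+1*
p4 V@[####/####] terminal -1; root [...#/...#] d7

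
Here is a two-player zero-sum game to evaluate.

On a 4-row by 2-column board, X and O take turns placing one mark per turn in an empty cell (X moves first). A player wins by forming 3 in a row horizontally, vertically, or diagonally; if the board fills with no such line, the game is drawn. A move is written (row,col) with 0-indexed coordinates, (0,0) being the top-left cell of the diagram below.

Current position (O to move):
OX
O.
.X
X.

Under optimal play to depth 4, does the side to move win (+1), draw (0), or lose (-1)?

p1 O@[OX/O./.X/X.]: (1,1)[OX/OO/.X/X.]+0 (2,0)[OX/O./OX/X.]+1* (3,1)[OX/O./.X/XO]-1
p2 X@[OX/O./OX/X.] terminal -1; root [OX/O./.X/X.] d4

value(OX/O./.X/X., O) = +1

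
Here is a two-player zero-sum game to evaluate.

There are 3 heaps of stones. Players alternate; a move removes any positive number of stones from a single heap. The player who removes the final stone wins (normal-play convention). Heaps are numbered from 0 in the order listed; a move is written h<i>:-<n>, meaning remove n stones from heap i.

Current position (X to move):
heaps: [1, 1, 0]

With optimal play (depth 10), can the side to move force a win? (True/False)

X winning at [(1,1,0)]: False

p1 X@[(1,1,0)]: h0:-1[(0,1,0)]-1* h1:-1[(1,0,0)]-1
p2 O@[(0,1,0)]: h1:-1[(0,0,0)]+1*
p3 X@[(0,0,0)] terminal -1; root [(1,1,0)] d10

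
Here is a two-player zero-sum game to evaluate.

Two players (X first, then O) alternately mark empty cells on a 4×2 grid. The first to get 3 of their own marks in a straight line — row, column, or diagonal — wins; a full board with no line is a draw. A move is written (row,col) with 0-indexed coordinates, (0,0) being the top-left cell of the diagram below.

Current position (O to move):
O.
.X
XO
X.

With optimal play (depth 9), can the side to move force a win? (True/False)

p1 O@[O./.X/XO/X.]: (0,1)[OO/.X/XO/X.]-1 (1,0)[O./OX/XO/X.]+0* (3,1)[O./.X/XO/XO]-1
p2 X@[O./OX/XO/X.]: (0,1)[OX/OX/XO/X.]+0* (3,1)[O./OX/XO/XX]+0
p3 O@[OX/OX/XO/X.]: (3,1)[OX/OX/XO/XO]+0*
p4 X@[OX/OX/XO/XO] terminal +0; root [O./.X/XO/X.] d9

O winning at [O./.X/XO/X.]: False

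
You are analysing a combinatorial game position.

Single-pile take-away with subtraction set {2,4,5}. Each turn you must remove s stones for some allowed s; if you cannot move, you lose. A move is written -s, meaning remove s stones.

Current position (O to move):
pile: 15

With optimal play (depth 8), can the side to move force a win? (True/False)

O winning at [15]: False

p1 O@[15]: -2[13]-1* -4[11]-1 -5[10]-1
p2 X@[13]: -2[11]-1 -4[9]-1 -5[8]+1*
p3 O@[8]: -2[6]-1* -4[4]-1 -5[3]-1
p4 X@[6]: -2[4]-1 -4[2]-1 -5[1]+1*
p5 O@[1] terminal -1; root [15] d8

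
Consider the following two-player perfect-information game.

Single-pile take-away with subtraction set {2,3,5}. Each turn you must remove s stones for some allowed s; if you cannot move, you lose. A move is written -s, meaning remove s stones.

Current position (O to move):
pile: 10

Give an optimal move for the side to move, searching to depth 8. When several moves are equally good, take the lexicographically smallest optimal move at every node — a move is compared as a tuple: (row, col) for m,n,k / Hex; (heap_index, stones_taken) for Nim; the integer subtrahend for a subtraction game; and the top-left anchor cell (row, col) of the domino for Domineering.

O's best at [10]: -2

ply 1, O at 10 | -2=+1→8*; -3=+1→7; -5=-1→5
ply 2, X at 8 | -2=-1→6*; -3=-1→5; -5=-1→3
ply 3, O at 6 | -2=-1→4; -3=-1→3; -5=+1→1*
ply 4: 1 is terminal -1 (X); from 10 depth 8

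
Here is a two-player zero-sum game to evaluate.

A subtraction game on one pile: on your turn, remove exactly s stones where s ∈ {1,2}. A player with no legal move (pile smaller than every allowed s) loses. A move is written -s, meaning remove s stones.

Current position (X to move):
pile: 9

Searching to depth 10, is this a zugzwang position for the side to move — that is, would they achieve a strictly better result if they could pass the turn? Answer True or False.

zugzwang(9, X) = True

p1 X@[9]: -1[8]-1* -2[7]-1
p2 O@[8]: -1[7]-1 -2[6]+1*
p3 X@[6]: -1[5]-1* -2[4]-1
p4 O@[5]: -1[4]-1 -2[3]+1*
p5 X@[3]: -1[2]-1* -2[1]-1
p6 O@[2]: -1[1]-1 -2[0]+1*
p7 X@[0] terminal -1; root [9] d10
if X skipped the turn, O would face:
~ p1 O@[9]: -1[8]-1* -2[7]-1
~ p2 X@[8]: -1[7]-1 -2[6]+1*
~ p3 O@[6]: -1[5]-1* -2[4]-1
~ p4 X@[5]: -1[4]-1 -2[3]+1*
~ p5 O@[3]: -1[2]-1* -2[1]-1
~ p6 X@[2]: -1[1]-1 -2[0]+1*
~ p7 O@[0] terminal -1; root [9] d10
compare (X): move=-1 vs pass=+1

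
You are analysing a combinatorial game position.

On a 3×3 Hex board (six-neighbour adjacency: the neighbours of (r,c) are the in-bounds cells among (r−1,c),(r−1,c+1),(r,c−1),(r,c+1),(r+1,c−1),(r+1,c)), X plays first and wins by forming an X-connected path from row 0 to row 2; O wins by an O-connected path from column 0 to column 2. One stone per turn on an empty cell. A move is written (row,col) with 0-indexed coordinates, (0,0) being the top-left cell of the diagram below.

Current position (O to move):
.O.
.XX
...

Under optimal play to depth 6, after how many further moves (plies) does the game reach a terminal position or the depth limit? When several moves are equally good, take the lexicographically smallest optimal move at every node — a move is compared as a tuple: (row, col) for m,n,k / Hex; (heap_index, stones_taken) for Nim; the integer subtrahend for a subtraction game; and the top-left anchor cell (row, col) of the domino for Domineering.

[.O./.XX/...] O move#1: (0,0):-1/OO./.XX/..., (0,2):+1/.OO/.XX/...*, (1,0):-1/.O./OXX/..., (2,0):-1/.O./.XX/O.., (2,1):-1/.O./.XX/.O., (2,2):-1/.O./.XX/..O
[.OO/.XX/...] X move#2: (0,0):-1/XOO/.XX/...*, (1,0):-1/.OO/XXX/..., (2,0):-1/.OO/.XX/X.., (2,1):-1/.OO/.XX/.X., (2,2):-1/.OO/.XX/..X
[XOO/.XX/...] O move#3: (1,0):+1/XOO/OXX/...*, (2,0):-1/XOO/.XX/O.., (2,1):-1/XOO/.XX/.O., (2,2):-1/XOO/.XX/..O
[XOO/OXX/...] end (terminal -1, X#4); searched .O./.XX/... to 6

PV length from [.O./.XX/...]: 3 plies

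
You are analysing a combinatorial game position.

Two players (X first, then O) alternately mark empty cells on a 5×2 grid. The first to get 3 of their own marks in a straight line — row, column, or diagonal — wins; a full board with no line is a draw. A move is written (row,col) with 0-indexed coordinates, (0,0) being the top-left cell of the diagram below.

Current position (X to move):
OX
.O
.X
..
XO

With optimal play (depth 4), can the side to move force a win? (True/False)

p1 X@[OX/.O/.X/../XO]: (1,0)[OX/XO/.X/../XO]+0* (2,0)[OX/.O/XX/../XO]+0 (3,0)[OX/.O/.X/X./XO]+0 (3,1)[OX/.O/.X/.X/XO]+0
p2 O@[OX/XO/.X/../XO]: (2,0)[OX/XO/OX/../XO]+0* (3,0)[OX/XO/.X/O./XO]+0 (3,1)[OX/XO/.X/.O/XO]+0
p3 X@[OX/XO/OX/../XO]: (3,0)[OX/XO/OX/X./XO]+0* (3,1)[OX/XO/OX/.X/XO]+0
p4 O@[OX/XO/OX/X./XO]: (3,1)[OX/XO/OX/XO/XO]+0*
p5 X@[OX/XO/OX/XO/XO] terminal +0; root [OX/.O/.X/../XO] d4

X winning at [OX/.O/.X/../XO]: False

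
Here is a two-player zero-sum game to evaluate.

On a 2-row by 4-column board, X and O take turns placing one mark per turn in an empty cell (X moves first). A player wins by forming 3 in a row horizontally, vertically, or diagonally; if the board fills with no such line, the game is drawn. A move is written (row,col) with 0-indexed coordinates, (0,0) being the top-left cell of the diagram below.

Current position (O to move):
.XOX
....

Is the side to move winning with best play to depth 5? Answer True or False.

[.XOX/....] O move#1: (0,0):+0/OXOX/....*, (1,0):+0/.XOX/O..., (1,1):+0/.XOX/.O.., (1,2):+0/.XOX/..O., (1,3):+0/.XOX/...O
[OXOX/....] X move#2: (1,0):+0/OXOX/X...*, (1,1):+0/OXOX/.X.., (1,2):+0/OXOX/..X., (1,3):+0/OXOX/...X
[OXOX/X...] O move#3: (1,1):+0/OXOX/XO..*, (1,2):+0/OXOX/X.O., (1,3):+0/OXOX/X..O
[OXOX/XO..] X move#4: (1,2):+0/OXOX/XOX.*, (1,3):+0/OXOX/XO.X
[OXOX/XOX.] O move#5: (1,3):+0/OXOX/XOXO*
[OXOX/XOXO] end (terminal +0, X#6); searched .XOX/.... to 5

O winning at [.XOX/....]: False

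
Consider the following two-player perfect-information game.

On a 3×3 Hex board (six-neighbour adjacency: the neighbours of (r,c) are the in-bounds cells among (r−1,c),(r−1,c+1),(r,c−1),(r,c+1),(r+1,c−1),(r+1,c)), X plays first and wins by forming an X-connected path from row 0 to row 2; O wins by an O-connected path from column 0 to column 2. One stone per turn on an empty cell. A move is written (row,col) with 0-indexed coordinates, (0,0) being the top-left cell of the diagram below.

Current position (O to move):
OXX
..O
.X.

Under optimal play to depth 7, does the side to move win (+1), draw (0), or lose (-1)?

p1 O@[OXX/..O/.X.]: (1,0)[OXX/O.O/.X.]-1 (1,1)[OXX/.OO/.X.]+1* (2,0)[OXX/..O/OX.]-1 (2,2)[OXX/..O/.XO]-1
p2 X@[OXX/.OO/.X.]: (1,0)[OXX/XOO/.X.]-1* (2,0)[OXX/.OO/XX.]-1 (2,2)[OXX/.OO/.XX]-1
p3 O@[OXX/XOO/.X.]: (2,0)[OXX/XOO/OX.]+1* (2,2)[OXX/XOO/.XO]-1
p4 X@[OXX/XOO/OX.] terminal -1; root [OXX/..O/.X.] d7

value(OXX/..O/.X., O) = +1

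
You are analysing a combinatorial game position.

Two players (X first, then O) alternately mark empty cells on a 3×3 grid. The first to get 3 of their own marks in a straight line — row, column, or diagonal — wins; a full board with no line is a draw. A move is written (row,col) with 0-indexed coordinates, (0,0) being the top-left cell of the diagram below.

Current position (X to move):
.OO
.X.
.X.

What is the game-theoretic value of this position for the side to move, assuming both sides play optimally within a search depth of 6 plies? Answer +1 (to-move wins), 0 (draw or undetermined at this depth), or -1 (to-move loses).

value(.OO/.X./.X., X) = 0

[.OO/.X./.X.] X move#1: (0,0):+0/XOO/.X./.X.*, (1,0):-1/.OO/XX./.X., (1,2):-1/.OO/.XX/.X., (2,0):-1/.OO/.X./XX., (2,2):-1/.OO/.X./.XX
[XOO/.X./.X.] O move#2: (1,0):-1/XOO/OX./.X., (1,2):-1/XOO/.XO/.X., (2,0):-1/XOO/.X./OX., (2,2):+0/XOO/.X./.XO*
[XOO/.X./.XO] X move#3: (1,0):-1/XOO/XX./.XO, (1,2):+0/XOO/.XX/.XO*, (2,0):-1/XOO/.X./XXO
[XOO/.XX/.XO] O move#4: (1,0):+0/XOO/OXX/.XO*, (2,0):-1/XOO/.XX/OXO
[XOO/OXX/.XO] X move#5: (2,0):+0/XOO/OXX/XXO*
[XOO/OXX/XXO] end (terminal +0, O#6); searched .OO/.X./.X. to 6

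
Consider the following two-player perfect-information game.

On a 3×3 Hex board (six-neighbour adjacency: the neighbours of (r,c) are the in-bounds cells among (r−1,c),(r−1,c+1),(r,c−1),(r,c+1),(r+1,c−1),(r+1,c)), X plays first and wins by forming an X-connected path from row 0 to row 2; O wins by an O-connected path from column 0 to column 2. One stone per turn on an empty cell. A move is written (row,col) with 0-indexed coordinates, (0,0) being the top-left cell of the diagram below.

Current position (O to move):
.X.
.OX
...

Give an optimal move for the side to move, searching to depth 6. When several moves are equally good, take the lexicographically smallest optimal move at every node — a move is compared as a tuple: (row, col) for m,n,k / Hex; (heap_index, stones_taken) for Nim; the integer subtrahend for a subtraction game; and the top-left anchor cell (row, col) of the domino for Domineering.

O's best at [.X./.OX/...]: (0,2)

ply 1, O at .X./.OX/... | (0,0)=-1→OX./.OX/...; (0,2)=+1→.XO/.OX/...*; (1,0)=-1→.X./OOX/...; (2,0)=-1→.X./.OX/O..; (2,1)=+1→.X./.OX/.O.; (2,2)=+1→.X./.OX/..O
ply 2, X at .XO/.OX/... | (0,0)=-1→XXO/.OX/...*; (1,0)=-1→.XO/XOX/...; (2,0)=-1→.XO/.OX/X..; (2,1)=-1→.XO/.OX/.X.; (2,2)=-1→.XO/.OX/..X
ply 3, O at XXO/.OX/... | (1,0)=+1→XXO/OOX/...*; (2,0)=+1→XXO/.OX/O..; (2,1)=+1→XXO/.OX/.O.; (2,2)=+1→XXO/.OX/..O
ply 4: XXO/OOX/... is terminal -1 (X); from .X./.OX/... depth 6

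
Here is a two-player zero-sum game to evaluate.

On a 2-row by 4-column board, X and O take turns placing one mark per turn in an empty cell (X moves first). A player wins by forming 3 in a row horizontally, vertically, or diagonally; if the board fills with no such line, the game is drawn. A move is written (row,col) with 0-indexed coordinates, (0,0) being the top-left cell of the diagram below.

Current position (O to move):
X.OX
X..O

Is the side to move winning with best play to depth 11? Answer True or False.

O winning at [X.OX/X..O]: False

p1 O@[X.OX/X..O]: (0,1)[XOOX/X..O]+0* (1,1)[X.OX/XO.O]+0 (1,2)[X.OX/X.OO]+0
p2 X@[XOOX/X..O]: (1,1)[XOOX/XX.O]+0* (1,2)[XOOX/X.XO]+0
p3 O@[XOOX/XX.O]: (1,2)[XOOX/XXOO]+0*
p4 X@[XOOX/XXOO] terminal +0; root [X.OX/X..O] d11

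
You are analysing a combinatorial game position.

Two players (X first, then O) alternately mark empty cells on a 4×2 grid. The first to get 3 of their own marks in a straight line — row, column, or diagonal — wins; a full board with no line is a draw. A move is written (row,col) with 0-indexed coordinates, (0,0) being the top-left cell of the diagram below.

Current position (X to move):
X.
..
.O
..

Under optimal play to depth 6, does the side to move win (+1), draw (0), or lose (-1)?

value(X./../.O/.., X) = 0

p1 X@[X./../.O/..]: (0,1)[XX/../.O/..]+0* (1,0)[X./X./.O/..]+0 (1,1)[X./.X/.O/..]+0 (2,0)[X./../XO/..]+0 (3,0)[X./../.O/X.]-1 (3,1)[X./../.O/.X]+0
p2 O@[XX/../.O/..]: (1,0)[XX/O./.O/..]+0* (1,1)[XX/.O/.O/..]+0 (2,0)[XX/../OO/..]+0 (3,0)[XX/../.O/O.]+0 (3,1)[XX/../.O/.O]+0
p3 X@[XX/O./.O/..]: (1,1)[XX/OX/.O/..]+0* (2,0)[XX/O./XO/..]+0 (3,0)[XX/O./.O/X.]+0 (3,1)[XX/O./.O/.X]+0
p4 O@[XX/OX/.O/..]: (2,0)[XX/OX/OO/..]+0* (3,0)[XX/OX/.O/O.]+0 (3,1)[XX/OX/.O/.O]+0
p5 X@[XX/OX/OO/..]: (3,0)[XX/OX/OO/X.]+0* (3,1)[XX/OX/OO/.X]-1
p6 O@[XX/OX/OO/X.]: (3,1)[XX/OX/OO/XO]+0*
p7 X@[XX/OX/OO/XO] terminal +0; root [X./../.O/..] d6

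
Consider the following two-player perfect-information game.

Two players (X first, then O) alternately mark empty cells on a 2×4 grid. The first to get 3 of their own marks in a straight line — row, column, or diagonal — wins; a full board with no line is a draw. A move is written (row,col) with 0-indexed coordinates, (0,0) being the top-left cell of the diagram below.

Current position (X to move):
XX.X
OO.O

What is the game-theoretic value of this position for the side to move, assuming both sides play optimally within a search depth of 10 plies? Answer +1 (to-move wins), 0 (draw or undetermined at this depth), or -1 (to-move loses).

[XX.X/OO.O] X move#1: (0,2):+1/XXXX/OO.O*, (1,2):+0/XX.X/OOXO
[XXXX/OO.O] end (terminal -1, O#2); searched XX.X/OO.O to 10

value(XX.X/OO.O, X) = +1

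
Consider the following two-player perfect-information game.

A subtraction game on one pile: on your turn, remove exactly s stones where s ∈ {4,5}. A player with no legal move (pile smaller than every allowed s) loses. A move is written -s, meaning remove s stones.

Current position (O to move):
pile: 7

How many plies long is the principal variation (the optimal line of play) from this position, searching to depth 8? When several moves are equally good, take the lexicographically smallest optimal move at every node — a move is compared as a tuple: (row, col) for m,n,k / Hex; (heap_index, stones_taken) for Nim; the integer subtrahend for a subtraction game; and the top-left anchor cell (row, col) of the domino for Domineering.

ply 1, O at 7 | -4=+1→3*; -5=+1→2
ply 2: 3 is terminal -1 (X); from 7 depth 8

PV length from [7]: 1 ply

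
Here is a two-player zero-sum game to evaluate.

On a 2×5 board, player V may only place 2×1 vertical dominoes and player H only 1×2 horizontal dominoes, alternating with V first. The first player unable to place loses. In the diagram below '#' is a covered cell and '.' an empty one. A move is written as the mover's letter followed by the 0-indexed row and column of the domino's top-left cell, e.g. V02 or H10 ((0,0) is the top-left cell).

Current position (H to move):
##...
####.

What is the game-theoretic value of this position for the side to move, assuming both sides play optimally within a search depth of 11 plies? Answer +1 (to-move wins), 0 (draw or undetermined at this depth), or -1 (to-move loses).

value(##.../####., H) = +1

p1 H@[##.../####.]: H02[####./####.]-1 H03[##.##/####.]+1*
p2 V@[##.##/####.] terminal -1; root [##.../####.] d11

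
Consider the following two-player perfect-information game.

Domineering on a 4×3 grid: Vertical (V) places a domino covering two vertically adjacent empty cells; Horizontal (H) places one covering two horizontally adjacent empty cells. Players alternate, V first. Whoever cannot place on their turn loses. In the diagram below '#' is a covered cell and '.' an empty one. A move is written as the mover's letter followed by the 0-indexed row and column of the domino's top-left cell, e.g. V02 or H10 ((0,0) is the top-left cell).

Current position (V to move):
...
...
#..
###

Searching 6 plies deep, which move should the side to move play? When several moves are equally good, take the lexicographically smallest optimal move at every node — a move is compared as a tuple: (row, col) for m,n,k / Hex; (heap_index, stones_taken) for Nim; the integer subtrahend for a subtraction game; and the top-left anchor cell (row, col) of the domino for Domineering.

p1 V@[.../.../#../###]: V00[#../#../#../###]-1 V01[.#./.#./#../###]+1* V02[..#/..#/#../###]-1 V11[.../.#./##./###]+1 V12[.../..#/#.#/###]-1
p2 H@[.#./.#./#../###]: H21[.#./.#./###/###]-1*
p3 V@[.#./.#./###/###]: V00[##./##./###/###]+1* V02[.##/.##/###/###]+1
p4 H@[##./##./###/###] terminal -1; root [.../.../#../###] d6

V's best at [.../.../#../###]: V01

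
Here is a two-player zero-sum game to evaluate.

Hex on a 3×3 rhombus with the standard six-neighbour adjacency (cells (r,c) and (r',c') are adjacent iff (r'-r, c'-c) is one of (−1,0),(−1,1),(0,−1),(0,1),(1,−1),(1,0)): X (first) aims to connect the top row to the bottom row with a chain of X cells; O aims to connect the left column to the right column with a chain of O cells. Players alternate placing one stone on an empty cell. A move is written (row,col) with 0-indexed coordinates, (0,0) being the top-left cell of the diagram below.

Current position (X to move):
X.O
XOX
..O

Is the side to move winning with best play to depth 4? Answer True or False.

p1 X@[X.O/XOX/..O]: (0,1)[XXO/XOX/..O]-1 (2,0)[X.O/XOX/X.O]+1* (2,1)[X.O/XOX/.XO]-1
p2 O@[X.O/XOX/X.O] terminal -1; root [X.O/XOX/..O] d4

X winning at [X.O/XOX/..O]: True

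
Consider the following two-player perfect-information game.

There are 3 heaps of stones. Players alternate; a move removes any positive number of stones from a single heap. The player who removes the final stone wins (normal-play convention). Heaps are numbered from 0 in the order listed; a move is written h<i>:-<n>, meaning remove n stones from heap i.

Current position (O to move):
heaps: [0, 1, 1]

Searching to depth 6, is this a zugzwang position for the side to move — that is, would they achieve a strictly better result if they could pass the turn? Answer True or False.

zugzwang((0,1,1), O) = True

[(0,1,1)] O move#1: h1:-1:-1/(0,0,1)*, h2:-1:-1/(0,1,0)
[(0,0,1)] X move#2: h2:-1:+1/(0,0,0)*
[(0,0,0)] end (terminal -1, O#3); searched (0,1,1) to 6
pass branch (X moves first from the same position):
  | [(0,1,1)] X move#1: h1:-1:-1/(0,0,1)*, h2:-1:-1/(0,1,0)
  | [(0,0,1)] O move#2: h2:-1:+1/(0,0,0)*
  | [(0,0,0)] end (terminal -1, X#3); searched (0,1,1) to 6
O moving scores -1; O passing scores +1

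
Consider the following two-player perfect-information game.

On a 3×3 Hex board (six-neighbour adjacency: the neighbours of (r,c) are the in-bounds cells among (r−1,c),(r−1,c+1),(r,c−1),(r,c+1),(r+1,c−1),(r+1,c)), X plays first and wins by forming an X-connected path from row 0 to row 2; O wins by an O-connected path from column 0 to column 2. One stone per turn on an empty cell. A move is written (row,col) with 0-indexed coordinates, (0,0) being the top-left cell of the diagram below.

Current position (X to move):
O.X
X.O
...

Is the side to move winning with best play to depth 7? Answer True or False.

[O.X/X.O/...] X move#1: (0,1):-1/OXX/X.O/..., (1,1):+1/O.X/XXO/...*, (2,0):+1/O.X/X.O/X.., (2,1):-1/O.X/X.O/.X., (2,2):-1/O.X/X.O/..X
[O.X/XXO/...] O move#2: (0,1):-1/OOX/XXO/...*, (2,0):-1/O.X/XXO/O.., (2,1):-1/O.X/XXO/.O., (2,2):-1/O.X/XXO/..O
[OOX/XXO/...] X move#3: (2,0):+1/OOX/XXO/X..*, (2,1):+1/OOX/XXO/.X., (2,2):+1/OOX/XXO/..X
[OOX/XXO/X..] end (terminal -1, O#4); searched O.X/X.O/... to 7

X winning at [O.X/X.O/...]: True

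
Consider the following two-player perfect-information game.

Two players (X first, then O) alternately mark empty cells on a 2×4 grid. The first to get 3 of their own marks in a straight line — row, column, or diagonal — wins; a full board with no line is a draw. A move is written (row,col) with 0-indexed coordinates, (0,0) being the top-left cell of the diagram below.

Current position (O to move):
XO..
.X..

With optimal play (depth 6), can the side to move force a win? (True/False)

O winning at [XO../.X..]: False

ply 1, O at XO../.X.. | (0,2)=+0→XOO./.X..*; (0,3)=+0→XO.O/.X..; (1,0)=+0→XO../OX..; (1,2)=+0→XO../.XO.; (1,3)=+0→XO../.X.O
ply 2, X at XOO./.X.. | (0,3)=+0→XOOX/.X..*; (1,0)=-1→XOO./XX..; (1,2)=-1→XOO./.XX.; (1,3)=-1→XOO./.X.X
ply 3, O at XOOX/.X.. | (1,0)=+0→XOOX/OX..*; (1,2)=+0→XOOX/.XO.; (1,3)=+0→XOOX/.X.O
ply 4, X at XOOX/OX.. | (1,2)=+0→XOOX/OXX.*; (1,3)=+0→XOOX/OX.X
ply 5, O at XOOX/OXX. | (1,3)=+0→XOOX/OXXO*
ply 6: XOOX/OXXO is terminal +0 (X); from XO../.X.. depth 6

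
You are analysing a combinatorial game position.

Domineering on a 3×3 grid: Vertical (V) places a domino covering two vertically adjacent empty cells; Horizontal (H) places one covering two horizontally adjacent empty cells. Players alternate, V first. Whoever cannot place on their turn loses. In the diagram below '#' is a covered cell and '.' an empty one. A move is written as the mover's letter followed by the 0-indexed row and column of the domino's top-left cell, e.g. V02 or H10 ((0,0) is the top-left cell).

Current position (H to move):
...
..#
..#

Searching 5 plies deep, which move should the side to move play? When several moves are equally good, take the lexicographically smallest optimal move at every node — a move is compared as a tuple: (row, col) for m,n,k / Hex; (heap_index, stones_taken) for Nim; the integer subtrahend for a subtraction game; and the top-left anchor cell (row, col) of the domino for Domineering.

H's best at [.../..#/..#]: H10

ply 1, H at .../..#/..# | H00=-1→##./..#/..#; H01=-1→.##/..#/..#; H10=+1→.../###/..#*; H20=-1→.../..#/###
ply 2: .../###/..# is terminal -1 (V); from .../..#/..# depth 5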